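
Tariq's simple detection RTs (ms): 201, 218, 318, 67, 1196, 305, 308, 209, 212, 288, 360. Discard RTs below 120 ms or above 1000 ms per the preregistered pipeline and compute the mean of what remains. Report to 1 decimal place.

Excluded: 67, 1196
Retained (n=9): Σ = 2419
Mean = 2419/9 = 268.7778

268.8 ms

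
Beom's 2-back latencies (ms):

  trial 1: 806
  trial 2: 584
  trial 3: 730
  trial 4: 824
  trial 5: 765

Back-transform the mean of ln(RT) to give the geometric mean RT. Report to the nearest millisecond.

ln(RT): 6.6921, 6.3699, 6.5930, 6.7142, 6.6399
Mean ln(RT) = 33.0091/5 = 6.60182
Geometric mean = exp(6.60182) = 736.43 ms

736 ms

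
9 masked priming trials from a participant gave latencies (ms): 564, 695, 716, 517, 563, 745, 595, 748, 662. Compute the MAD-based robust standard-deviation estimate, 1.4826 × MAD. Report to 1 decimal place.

Sorted: 517, 563, 564, 595, 662, 695, 716, 745, 748 → median = 662
|x − 662| sorted: 0, 33, 54, 67, 83, 86, 98, 99, 145 → MAD = 83
Robust SD ≈ 1.4826 × 83 = 123.056

123.1 ms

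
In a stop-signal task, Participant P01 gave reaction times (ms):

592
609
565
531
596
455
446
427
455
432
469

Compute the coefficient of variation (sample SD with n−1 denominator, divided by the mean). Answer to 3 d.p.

0.142

n = 11, Σ = 5577, M = 507.0000
Σ(x−M)² = 52088.000; s = √(52088.000/10) = 72.1720
CV = 72.1720 / 507.0000 = 0.14235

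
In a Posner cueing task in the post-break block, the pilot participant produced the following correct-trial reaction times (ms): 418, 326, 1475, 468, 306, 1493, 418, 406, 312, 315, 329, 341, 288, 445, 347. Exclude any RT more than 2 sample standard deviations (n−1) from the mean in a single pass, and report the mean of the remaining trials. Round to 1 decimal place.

n = 15, ΣRT = 7687, M = 512.467
Σ(x−M)² = 2221031.73; s = √(2221031.73/14) = 398.303
Cutoffs: 512.467 ± 2·398.303 → [-284.1, 1309.1]
Outside: 1475, 1493 → excluded.
Retained (n=13): Σ = 4719, mean = 4719/13 = 363.000

363.0 ms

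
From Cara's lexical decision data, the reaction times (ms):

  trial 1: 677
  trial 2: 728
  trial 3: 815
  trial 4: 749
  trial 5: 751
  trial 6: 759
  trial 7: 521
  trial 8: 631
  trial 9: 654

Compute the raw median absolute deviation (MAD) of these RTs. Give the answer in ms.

Sorted: 521, 631, 654, 677, 728, 749, 751, 759, 815 → median = 728
|x − 728|: 51, 0, 87, 21, 23, 31, 207, 97, 74
Sorted deviations: 0, 21, 23, 31, 51, 74, 87, 97, 207 → MAD = 51

51 ms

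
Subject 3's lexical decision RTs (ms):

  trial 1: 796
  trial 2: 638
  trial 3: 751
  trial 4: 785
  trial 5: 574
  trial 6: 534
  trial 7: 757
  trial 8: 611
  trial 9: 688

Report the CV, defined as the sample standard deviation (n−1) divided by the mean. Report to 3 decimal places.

n = 9, Σ = 6134, M = 681.5556
Σ(x−M)² = 74570.222; s = √(74570.222/8) = 96.5468
CV = 96.5468 / 681.5556 = 0.14166

0.142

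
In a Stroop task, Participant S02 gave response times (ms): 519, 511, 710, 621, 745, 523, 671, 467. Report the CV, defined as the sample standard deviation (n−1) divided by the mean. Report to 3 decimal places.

n = 8, Σ = 4767, M = 595.8750
Σ(x−M)² = 76570.875; s = √(76570.875/7) = 104.5882
CV = 104.5882 / 595.8750 = 0.17552

0.176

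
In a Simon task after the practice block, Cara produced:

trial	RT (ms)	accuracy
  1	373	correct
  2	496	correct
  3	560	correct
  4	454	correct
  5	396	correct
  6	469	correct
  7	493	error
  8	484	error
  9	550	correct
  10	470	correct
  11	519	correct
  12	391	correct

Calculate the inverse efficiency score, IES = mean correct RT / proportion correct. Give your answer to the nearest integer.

561 ms

Correct trials (n=10): 373, 496, 560, 454, 396, 469, 550, 470, 519, 391
Mean correct RT = 4678/10 = 467.8000 ms
Proportion correct = 10/12
IES = 467.8000 / (10/12) = 561.360 ms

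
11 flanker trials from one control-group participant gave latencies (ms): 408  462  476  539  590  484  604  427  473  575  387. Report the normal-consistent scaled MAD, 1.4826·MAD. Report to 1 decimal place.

93.4 ms

Sorted: 387, 408, 427, 462, 473, 476, 484, 539, 575, 590, 604 → median = 476
|x − 476| sorted: 0, 3, 8, 14, 49, 63, 68, 89, 99, 114, 128 → MAD = 63
Robust SD ≈ 1.4826 × 63 = 93.404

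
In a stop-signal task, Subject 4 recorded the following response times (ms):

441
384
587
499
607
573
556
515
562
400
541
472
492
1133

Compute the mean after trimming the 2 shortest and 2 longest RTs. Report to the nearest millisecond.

Sorted: 384, 400, 441, 472, 492, 499, 515, 541, 556, 562, 573, 587, 607, 1133
Drop lowest 2 (384, 400) and highest 2 (607, 1133)
Remaining (n=10): Σ = 5238, mean = 5238/10 = 523.800

524 ms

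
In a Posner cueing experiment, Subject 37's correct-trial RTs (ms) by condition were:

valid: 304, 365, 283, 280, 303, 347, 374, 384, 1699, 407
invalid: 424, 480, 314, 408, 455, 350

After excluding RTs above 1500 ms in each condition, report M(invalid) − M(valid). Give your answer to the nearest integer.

valid: exclude 1699
M(valid) = 3047/9 = 338.556
M(invalid) = 2431/6 = 405.167
Difference = 405.167 − 338.556 = 66.611 ms

67 ms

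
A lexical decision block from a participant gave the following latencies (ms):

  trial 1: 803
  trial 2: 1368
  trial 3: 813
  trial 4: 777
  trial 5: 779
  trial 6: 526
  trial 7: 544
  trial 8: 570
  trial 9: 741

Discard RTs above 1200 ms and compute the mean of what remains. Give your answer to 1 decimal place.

694.1 ms

Excluded: 1368
Retained (n=8): Σ = 5553
Mean = 5553/8 = 694.1250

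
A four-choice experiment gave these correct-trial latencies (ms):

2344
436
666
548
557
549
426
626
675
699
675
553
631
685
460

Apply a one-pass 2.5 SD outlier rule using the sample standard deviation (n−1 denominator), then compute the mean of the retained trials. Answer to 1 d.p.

n = 15, ΣRT = 10530, M = 702.000
Σ(x−M)² = 3005880.00; s = √(3005880.00/14) = 463.363
Cutoffs: 702.000 ± 2.5·463.363 → [-456.4, 1860.4]
Outside: 2344 → excluded.
Retained (n=14): Σ = 8186, mean = 8186/14 = 584.714

584.7 ms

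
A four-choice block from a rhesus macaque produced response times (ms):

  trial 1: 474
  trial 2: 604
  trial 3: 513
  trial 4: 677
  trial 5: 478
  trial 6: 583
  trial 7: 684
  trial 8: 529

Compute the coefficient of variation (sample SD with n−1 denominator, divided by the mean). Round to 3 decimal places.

0.146

n = 8, Σ = 4542, M = 567.7500
Σ(x−M)² = 48339.500; s = √(48339.500/7) = 83.1002
CV = 83.1002 / 567.7500 = 0.14637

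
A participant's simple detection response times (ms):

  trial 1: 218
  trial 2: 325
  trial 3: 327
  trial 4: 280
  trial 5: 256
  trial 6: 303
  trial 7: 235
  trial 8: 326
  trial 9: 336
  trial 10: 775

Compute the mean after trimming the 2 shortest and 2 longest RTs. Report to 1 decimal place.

Sorted: 218, 235, 256, 280, 303, 325, 326, 327, 336, 775
Drop lowest 2 (218, 235) and highest 2 (336, 775)
Remaining (n=6): Σ = 1817, mean = 1817/6 = 302.833

302.8 ms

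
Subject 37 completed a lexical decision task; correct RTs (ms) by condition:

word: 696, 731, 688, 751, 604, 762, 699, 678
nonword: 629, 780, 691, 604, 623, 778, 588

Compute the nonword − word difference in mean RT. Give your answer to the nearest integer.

-31 ms

M(word) = 5609/8 = 701.125
M(nonword) = 4693/7 = 670.429
Difference = 670.429 − 701.125 = -30.696 ms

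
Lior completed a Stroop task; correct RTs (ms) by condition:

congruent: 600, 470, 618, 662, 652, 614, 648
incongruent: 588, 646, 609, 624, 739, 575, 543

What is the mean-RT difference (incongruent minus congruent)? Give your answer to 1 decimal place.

M(congruent) = 4264/7 = 609.143
M(incongruent) = 4324/7 = 617.714
Difference = 617.714 − 609.143 = 8.571 ms

8.6 ms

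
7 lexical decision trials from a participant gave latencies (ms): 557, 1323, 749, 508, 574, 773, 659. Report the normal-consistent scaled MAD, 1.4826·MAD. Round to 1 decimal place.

151.2 ms

Sorted: 508, 557, 574, 659, 749, 773, 1323 → median = 659
|x − 659| sorted: 0, 85, 90, 102, 114, 151, 664 → MAD = 102
Robust SD ≈ 1.4826 × 102 = 151.225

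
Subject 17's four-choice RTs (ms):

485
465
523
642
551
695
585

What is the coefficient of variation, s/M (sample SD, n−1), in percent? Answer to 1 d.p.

n = 7, Σ = 3946, M = 563.7143
Σ(x−M)² = 41577.429; s = √(41577.429/6) = 83.2440
CV = 83.2440 / 563.7143 = 0.14767 = 14.767%

14.8%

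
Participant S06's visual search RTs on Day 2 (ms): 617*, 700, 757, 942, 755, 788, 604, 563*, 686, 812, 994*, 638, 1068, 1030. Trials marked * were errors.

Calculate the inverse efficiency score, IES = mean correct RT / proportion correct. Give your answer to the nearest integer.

1016 ms

Correct trials (n=11): 700, 757, 942, 755, 788, 604, 686, 812, 638, 1068, 1030
Mean correct RT = 8780/11 = 798.1818 ms
Proportion correct = 11/14
IES = 798.1818 / (11/14) = 1015.868 ms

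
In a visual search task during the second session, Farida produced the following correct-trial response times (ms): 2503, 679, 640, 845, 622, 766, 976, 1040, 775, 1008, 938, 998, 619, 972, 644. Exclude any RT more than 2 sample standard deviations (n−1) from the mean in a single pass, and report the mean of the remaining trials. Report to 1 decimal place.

n = 15, ΣRT = 14025, M = 935.000
Σ(x−M)² = 2979334.00; s = √(2979334.00/14) = 461.313
Cutoffs: 935.000 ± 2·461.313 → [12.4, 1857.6]
Outside: 2503 → excluded.
Retained (n=14): Σ = 11522, mean = 11522/14 = 823.000

823.0 ms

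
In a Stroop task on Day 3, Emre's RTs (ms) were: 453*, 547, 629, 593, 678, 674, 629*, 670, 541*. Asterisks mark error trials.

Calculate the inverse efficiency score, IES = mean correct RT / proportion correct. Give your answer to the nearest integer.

948 ms

Correct trials (n=6): 547, 629, 593, 678, 674, 670
Mean correct RT = 3791/6 = 631.8333 ms
Proportion correct = 6/9
IES = 631.8333 / (6/9) = 947.750 ms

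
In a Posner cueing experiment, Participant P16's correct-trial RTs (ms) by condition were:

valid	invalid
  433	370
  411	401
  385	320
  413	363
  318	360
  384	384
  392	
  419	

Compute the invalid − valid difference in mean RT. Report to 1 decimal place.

M(valid) = 3155/8 = 394.375
M(invalid) = 2198/6 = 366.333
Difference = 366.333 − 394.375 = -28.042 ms

-28.0 ms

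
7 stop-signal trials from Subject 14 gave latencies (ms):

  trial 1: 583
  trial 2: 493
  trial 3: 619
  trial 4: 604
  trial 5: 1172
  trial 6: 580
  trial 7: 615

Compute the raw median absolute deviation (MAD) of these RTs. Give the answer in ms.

21 ms

Sorted: 493, 580, 583, 604, 615, 619, 1172 → median = 604
|x − 604|: 21, 111, 15, 0, 568, 24, 11
Sorted deviations: 0, 11, 15, 21, 24, 111, 568 → MAD = 21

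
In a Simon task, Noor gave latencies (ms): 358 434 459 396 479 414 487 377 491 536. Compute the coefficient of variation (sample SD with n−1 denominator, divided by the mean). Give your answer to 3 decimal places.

n = 10, Σ = 4431, M = 443.1000
Σ(x−M)² = 29152.900; s = √(29152.900/9) = 56.9141
CV = 56.9141 / 443.1000 = 0.12845

0.128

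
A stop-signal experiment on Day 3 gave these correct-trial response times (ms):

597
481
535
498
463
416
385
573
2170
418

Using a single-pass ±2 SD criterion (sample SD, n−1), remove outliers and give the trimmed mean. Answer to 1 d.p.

n = 10, ΣRT = 6536, M = 653.600
Σ(x−M)² = 2597672.40; s = √(2597672.40/9) = 537.243
Cutoffs: 653.600 ± 2·537.243 → [-420.9, 1728.1]
Outside: 2170 → excluded.
Retained (n=9): Σ = 4366, mean = 4366/9 = 485.111

485.1 ms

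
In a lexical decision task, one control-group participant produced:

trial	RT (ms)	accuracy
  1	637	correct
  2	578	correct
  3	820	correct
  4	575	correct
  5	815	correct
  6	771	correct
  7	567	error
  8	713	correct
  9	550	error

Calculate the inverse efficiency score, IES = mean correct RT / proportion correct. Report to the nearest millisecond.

902 ms

Correct trials (n=7): 637, 578, 820, 575, 815, 771, 713
Mean correct RT = 4909/7 = 701.2857 ms
Proportion correct = 7/9
IES = 701.2857 / (7/9) = 901.653 ms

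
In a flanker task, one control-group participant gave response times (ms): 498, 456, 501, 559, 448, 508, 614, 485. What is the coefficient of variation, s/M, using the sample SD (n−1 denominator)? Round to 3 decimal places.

n = 8, Σ = 4069, M = 508.6250
Σ(x−M)² = 20815.875; s = √(20815.875/7) = 54.5316
CV = 54.5316 / 508.6250 = 0.10721

0.107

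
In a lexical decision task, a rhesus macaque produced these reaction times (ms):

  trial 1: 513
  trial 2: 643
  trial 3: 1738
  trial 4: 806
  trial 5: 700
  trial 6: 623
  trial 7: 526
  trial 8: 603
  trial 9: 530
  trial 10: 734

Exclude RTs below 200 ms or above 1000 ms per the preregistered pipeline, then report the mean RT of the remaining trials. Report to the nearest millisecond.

Excluded: 1738
Retained (n=9): Σ = 5678
Mean = 5678/9 = 630.8889

631 ms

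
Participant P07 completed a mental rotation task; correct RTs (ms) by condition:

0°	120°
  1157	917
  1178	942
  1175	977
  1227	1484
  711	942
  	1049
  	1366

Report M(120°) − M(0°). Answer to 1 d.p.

7.1 ms

M(0°) = 5448/5 = 1089.600
M(120°) = 7677/7 = 1096.714
Difference = 1096.714 − 1089.600 = 7.114 ms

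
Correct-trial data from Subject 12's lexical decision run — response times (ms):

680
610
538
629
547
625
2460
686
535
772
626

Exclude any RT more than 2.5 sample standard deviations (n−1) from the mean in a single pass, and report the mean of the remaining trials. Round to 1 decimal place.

n = 11, ΣRT = 8708, M = 791.636
Σ(x−M)² = 3112130.55; s = √(3112130.55/10) = 557.865
Cutoffs: 791.636 ± 2.5·557.865 → [-603.0, 2186.3]
Outside: 2460 → excluded.
Retained (n=10): Σ = 6248, mean = 6248/10 = 624.800

624.8 ms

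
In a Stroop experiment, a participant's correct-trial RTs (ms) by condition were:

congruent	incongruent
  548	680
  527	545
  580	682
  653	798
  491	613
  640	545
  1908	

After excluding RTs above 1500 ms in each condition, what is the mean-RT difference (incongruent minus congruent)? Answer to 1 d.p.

congruent: exclude 1908
M(congruent) = 3439/6 = 573.167
M(incongruent) = 3863/6 = 643.833
Difference = 643.833 − 573.167 = 70.667 ms

70.7 ms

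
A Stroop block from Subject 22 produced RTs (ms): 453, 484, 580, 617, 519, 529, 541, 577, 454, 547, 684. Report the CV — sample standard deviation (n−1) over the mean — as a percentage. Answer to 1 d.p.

n = 11, Σ = 5985, M = 544.0909
Σ(x−M)² = 48162.909; s = √(48162.909/10) = 69.3995
CV = 69.3995 / 544.0909 = 0.12755 = 12.755%

12.8%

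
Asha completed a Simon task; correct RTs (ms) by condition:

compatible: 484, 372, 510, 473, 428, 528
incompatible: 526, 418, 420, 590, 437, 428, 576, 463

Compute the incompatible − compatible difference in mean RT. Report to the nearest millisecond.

M(compatible) = 2795/6 = 465.833
M(incompatible) = 3858/8 = 482.250
Difference = 482.250 − 465.833 = 16.417 ms

16 ms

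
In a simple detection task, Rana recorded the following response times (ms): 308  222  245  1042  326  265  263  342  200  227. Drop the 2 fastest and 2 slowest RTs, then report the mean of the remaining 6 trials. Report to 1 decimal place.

Sorted: 200, 222, 227, 245, 263, 265, 308, 326, 342, 1042
Drop lowest 2 (200, 222) and highest 2 (342, 1042)
Remaining (n=6): Σ = 1634, mean = 1634/6 = 272.333

272.3 ms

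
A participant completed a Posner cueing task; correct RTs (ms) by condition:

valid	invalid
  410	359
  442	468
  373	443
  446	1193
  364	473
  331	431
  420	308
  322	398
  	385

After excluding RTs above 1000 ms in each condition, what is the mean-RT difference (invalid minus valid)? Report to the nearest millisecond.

invalid: exclude 1193
M(valid) = 3108/8 = 388.500
M(invalid) = 3265/8 = 408.125
Difference = 408.125 − 388.500 = 19.625 ms

20 ms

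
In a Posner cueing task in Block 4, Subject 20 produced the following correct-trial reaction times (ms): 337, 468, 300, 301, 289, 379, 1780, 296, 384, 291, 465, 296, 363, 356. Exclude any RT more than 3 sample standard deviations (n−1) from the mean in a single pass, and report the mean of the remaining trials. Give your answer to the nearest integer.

n = 14, ΣRT = 6305, M = 450.357
Σ(x−M)² = 1951353.21; s = √(1951353.21/13) = 387.433
Cutoffs: 450.357 ± 3·387.433 → [-711.9, 1612.7]
Outside: 1780 → excluded.
Retained (n=13): Σ = 4525, mean = 4525/13 = 348.077

348 ms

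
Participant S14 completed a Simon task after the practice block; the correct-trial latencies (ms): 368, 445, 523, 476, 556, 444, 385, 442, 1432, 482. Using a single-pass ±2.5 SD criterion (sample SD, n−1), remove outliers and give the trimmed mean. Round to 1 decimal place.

n = 10, ΣRT = 5553, M = 555.300
Σ(x−M)² = 882782.10; s = √(882782.10/9) = 313.188
Cutoffs: 555.300 ± 2.5·313.188 → [-227.7, 1338.3]
Outside: 1432 → excluded.
Retained (n=9): Σ = 4121, mean = 4121/9 = 457.889

457.9 ms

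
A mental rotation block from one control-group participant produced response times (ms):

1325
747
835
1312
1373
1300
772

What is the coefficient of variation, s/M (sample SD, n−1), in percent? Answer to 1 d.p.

n = 7, Σ = 7664, M = 1094.8571
Σ(x−M)² = 512330.857; s = √(512330.857/6) = 292.2131
CV = 292.2131 / 1094.8571 = 0.26690 = 26.690%

26.7%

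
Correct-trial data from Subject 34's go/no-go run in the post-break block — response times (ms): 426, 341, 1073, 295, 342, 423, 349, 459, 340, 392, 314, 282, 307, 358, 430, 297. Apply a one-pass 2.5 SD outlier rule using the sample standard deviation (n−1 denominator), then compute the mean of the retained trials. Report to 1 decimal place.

n = 16, ΣRT = 6428, M = 401.750
Σ(x−M)² = 524943.00; s = √(524943.00/15) = 187.073
Cutoffs: 401.750 ± 2.5·187.073 → [-65.9, 869.4]
Outside: 1073 → excluded.
Retained (n=15): Σ = 5355, mean = 5355/15 = 357.000

357.0 ms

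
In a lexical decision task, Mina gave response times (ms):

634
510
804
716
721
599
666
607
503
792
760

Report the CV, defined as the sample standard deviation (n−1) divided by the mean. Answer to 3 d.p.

0.157

n = 11, Σ = 7312, M = 664.7273
Σ(x−M)² = 109162.182; s = √(109162.182/10) = 104.4807
CV = 104.4807 / 664.7273 = 0.15718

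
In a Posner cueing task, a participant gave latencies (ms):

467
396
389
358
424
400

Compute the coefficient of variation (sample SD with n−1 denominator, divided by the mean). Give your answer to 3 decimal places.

n = 6, Σ = 2434, M = 405.6667
Σ(x−M)² = 6773.333; s = √(6773.333/5) = 36.8058
CV = 36.8058 / 405.6667 = 0.09073

0.091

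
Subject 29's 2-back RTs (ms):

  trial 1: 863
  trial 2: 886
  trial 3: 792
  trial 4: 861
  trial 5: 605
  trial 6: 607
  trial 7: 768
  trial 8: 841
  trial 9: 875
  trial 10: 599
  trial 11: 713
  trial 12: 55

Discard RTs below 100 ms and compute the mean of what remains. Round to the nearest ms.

765 ms

Excluded: 55
Retained (n=11): Σ = 8410
Mean = 8410/11 = 764.5455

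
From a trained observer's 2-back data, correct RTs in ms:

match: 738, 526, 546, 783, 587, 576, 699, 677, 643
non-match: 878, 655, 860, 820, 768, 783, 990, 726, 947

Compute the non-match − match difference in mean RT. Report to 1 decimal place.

183.6 ms

M(match) = 5775/9 = 641.667
M(non-match) = 7427/9 = 825.222
Difference = 825.222 − 641.667 = 183.556 ms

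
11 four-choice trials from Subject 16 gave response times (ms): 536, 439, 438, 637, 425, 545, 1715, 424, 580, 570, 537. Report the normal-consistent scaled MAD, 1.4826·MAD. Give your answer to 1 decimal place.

145.3 ms

Sorted: 424, 425, 438, 439, 536, 537, 545, 570, 580, 637, 1715 → median = 537
|x − 537| sorted: 0, 1, 8, 33, 43, 98, 99, 100, 112, 113, 1178 → MAD = 98
Robust SD ≈ 1.4826 × 98 = 145.295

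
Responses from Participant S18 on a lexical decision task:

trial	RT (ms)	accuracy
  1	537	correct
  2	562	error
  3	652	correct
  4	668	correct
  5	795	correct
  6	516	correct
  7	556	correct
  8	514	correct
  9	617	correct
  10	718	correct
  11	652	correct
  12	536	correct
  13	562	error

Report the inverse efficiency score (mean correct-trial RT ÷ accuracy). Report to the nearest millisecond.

Correct trials (n=11): 537, 652, 668, 795, 516, 556, 514, 617, 718, 652, 536
Mean correct RT = 6761/11 = 614.6364 ms
Proportion correct = 11/13
IES = 614.6364 / (11/13) = 726.388 ms

726 ms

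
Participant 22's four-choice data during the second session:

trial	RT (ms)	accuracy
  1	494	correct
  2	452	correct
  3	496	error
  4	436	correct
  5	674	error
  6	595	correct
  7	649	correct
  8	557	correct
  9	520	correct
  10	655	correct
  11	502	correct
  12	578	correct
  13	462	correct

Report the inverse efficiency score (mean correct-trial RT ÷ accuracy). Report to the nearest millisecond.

634 ms

Correct trials (n=11): 494, 452, 436, 595, 649, 557, 520, 655, 502, 578, 462
Mean correct RT = 5900/11 = 536.3636 ms
Proportion correct = 11/13
IES = 536.3636 / (11/13) = 633.884 ms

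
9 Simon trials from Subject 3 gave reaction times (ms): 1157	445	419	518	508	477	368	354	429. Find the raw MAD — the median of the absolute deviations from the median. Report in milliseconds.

63 ms

Sorted: 354, 368, 419, 429, 445, 477, 508, 518, 1157 → median = 445
|x − 445|: 712, 0, 26, 73, 63, 32, 77, 91, 16
Sorted deviations: 0, 16, 26, 32, 63, 73, 77, 91, 712 → MAD = 63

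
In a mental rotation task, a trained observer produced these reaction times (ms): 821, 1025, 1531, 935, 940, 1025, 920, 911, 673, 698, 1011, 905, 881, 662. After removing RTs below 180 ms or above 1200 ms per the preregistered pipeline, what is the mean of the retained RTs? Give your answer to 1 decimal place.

Excluded: 1531
Retained (n=13): Σ = 11407
Mean = 11407/13 = 877.4615

877.5 ms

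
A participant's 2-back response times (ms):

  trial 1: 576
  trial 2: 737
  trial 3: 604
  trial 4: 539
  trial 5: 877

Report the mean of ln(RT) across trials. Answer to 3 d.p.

6.486

ln(RT): 6.3561, 6.6026, 6.4036, 6.2897, 6.7765
Σ ln(RT) = 32.4285
Mean = 32.4285/5 = 6.48570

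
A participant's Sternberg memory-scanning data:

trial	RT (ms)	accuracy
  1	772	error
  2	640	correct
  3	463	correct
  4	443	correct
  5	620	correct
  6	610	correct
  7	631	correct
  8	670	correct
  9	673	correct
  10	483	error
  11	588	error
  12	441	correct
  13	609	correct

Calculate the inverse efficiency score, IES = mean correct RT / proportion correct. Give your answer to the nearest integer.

754 ms

Correct trials (n=10): 640, 463, 443, 620, 610, 631, 670, 673, 441, 609
Mean correct RT = 5800/10 = 580.0000 ms
Proportion correct = 10/13
IES = 580.0000 / (10/13) = 754.000 ms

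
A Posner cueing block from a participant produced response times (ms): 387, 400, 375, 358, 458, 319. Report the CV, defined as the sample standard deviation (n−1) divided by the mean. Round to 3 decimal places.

n = 6, Σ = 2297, M = 382.8333
Σ(x−M)² = 10714.833; s = √(10714.833/5) = 46.2922
CV = 46.2922 / 382.8333 = 0.12092

0.121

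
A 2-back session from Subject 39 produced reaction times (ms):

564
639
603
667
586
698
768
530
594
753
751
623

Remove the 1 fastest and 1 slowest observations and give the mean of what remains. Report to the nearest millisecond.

Sorted: 530, 564, 586, 594, 603, 623, 639, 667, 698, 751, 753, 768
Drop lowest 1 (530) and highest 1 (768)
Remaining (n=10): Σ = 6478, mean = 6478/10 = 647.800

648 ms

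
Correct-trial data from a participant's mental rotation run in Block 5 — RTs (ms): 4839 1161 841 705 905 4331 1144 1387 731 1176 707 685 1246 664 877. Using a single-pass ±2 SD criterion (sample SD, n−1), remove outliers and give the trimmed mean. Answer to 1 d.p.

940.7 ms

n = 15, ΣRT = 21399, M = 1426.600
Σ(x−M)² = 23898377.60; s = √(23898377.60/14) = 1306.532
Cutoffs: 1426.600 ± 2·1306.532 → [-1186.5, 4039.7]
Outside: 4331, 4839 → excluded.
Retained (n=13): Σ = 12229, mean = 12229/13 = 940.692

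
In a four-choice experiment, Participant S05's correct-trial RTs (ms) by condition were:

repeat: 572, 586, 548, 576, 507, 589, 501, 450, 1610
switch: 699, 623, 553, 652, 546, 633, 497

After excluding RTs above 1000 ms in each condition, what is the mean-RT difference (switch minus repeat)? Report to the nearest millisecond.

repeat: exclude 1610
M(repeat) = 4329/8 = 541.125
M(switch) = 4203/7 = 600.429
Difference = 600.429 − 541.125 = 59.304 ms

59 ms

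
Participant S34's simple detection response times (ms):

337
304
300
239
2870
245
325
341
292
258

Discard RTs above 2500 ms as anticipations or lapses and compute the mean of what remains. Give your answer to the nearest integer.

293 ms

Excluded: 2870
Retained (n=9): Σ = 2641
Mean = 2641/9 = 293.4444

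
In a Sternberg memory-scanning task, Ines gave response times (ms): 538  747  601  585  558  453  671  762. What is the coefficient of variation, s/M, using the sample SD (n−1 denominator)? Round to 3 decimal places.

0.173

n = 8, Σ = 4915, M = 614.3750
Σ(x−M)² = 78683.875; s = √(78683.875/7) = 106.0215
CV = 106.0215 / 614.3750 = 0.17257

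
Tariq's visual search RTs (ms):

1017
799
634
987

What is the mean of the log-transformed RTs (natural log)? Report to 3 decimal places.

6.739

ln(RT): 6.9246, 6.6834, 6.4520, 6.8947
Σ ln(RT) = 26.9547
Mean = 26.9547/4 = 6.73867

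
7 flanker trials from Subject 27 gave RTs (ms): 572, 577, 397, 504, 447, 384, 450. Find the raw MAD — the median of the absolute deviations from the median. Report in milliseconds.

54 ms

Sorted: 384, 397, 447, 450, 504, 572, 577 → median = 450
|x − 450|: 122, 127, 53, 54, 3, 66, 0
Sorted deviations: 0, 3, 53, 54, 66, 122, 127 → MAD = 54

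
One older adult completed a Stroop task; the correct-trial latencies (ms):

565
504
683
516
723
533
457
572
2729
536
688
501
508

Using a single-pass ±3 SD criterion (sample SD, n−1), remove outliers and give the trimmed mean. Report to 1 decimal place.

n = 13, ΣRT = 9515, M = 731.923
Σ(x−M)² = 4401734.92; s = √(4401734.92/12) = 605.649
Cutoffs: 731.923 ± 3·605.649 → [-1085.0, 2548.9]
Outside: 2729 → excluded.
Retained (n=12): Σ = 6786, mean = 6786/12 = 565.500

565.5 ms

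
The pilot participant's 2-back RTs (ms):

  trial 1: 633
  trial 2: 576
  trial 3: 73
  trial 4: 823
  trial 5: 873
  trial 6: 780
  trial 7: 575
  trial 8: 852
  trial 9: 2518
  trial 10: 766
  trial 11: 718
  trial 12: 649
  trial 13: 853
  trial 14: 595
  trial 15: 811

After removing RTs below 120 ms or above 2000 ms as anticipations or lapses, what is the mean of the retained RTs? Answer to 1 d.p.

731.1 ms

Excluded: 73, 2518
Retained (n=13): Σ = 9504
Mean = 9504/13 = 731.0769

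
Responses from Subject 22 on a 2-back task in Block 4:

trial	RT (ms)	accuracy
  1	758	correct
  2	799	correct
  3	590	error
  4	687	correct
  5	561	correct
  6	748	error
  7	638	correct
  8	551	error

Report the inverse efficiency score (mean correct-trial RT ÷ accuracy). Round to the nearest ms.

1102 ms

Correct trials (n=5): 758, 799, 687, 561, 638
Mean correct RT = 3443/5 = 688.6000 ms
Proportion correct = 5/8
IES = 688.6000 / (5/8) = 1101.760 ms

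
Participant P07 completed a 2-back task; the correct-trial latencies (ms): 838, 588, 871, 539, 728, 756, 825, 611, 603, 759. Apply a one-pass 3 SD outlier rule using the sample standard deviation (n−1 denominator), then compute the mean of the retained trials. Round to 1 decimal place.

n = 10, ΣRT = 7118, M = 711.800
Σ(x−M)² = 125713.60; s = √(125713.60/9) = 118.187
Cutoffs: 711.800 ± 3·118.187 → [357.2, 1066.4]
No RTs fall outside the cutoffs; all 10 retained. Mean = 7118/10 = 711.800

711.8 ms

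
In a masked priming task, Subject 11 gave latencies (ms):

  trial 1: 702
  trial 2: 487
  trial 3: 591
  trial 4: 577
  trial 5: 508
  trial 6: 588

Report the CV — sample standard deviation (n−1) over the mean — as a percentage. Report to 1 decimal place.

13.2%

n = 6, Σ = 3453, M = 575.5000
Σ(x−M)² = 28789.500; s = √(28789.500/5) = 75.8808
CV = 75.8808 / 575.5000 = 0.13185 = 13.185%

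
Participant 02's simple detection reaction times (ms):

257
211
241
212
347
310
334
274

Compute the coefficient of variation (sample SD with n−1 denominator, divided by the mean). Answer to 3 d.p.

n = 8, Σ = 2186, M = 273.2500
Σ(x−M)² = 19411.500; s = √(19411.500/7) = 52.6600
CV = 52.6600 / 273.2500 = 0.19272

0.193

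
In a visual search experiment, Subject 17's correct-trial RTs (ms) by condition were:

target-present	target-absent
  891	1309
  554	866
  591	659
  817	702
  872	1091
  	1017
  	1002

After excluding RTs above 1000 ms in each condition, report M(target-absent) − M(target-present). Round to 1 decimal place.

-2.7 ms

target-absent: exclude 1309, 1091, 1017, 1002
M(target-present) = 3725/5 = 745.000
M(target-absent) = 2227/3 = 742.333
Difference = 742.333 − 745.000 = -2.667 ms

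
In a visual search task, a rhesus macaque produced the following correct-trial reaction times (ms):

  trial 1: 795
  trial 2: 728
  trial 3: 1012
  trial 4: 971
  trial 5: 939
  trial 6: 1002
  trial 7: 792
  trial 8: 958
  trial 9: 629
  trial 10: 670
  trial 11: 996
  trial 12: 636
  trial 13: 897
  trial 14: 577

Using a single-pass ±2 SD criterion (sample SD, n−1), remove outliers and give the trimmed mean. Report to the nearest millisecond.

n = 14, ΣRT = 11602, M = 828.714
Σ(x−M)² = 323594.86; s = √(323594.86/13) = 157.772
Cutoffs: 828.714 ± 2·157.772 → [513.2, 1144.3]
No RTs fall outside the cutoffs; all 14 retained. Mean = 11602/14 = 828.714

829 ms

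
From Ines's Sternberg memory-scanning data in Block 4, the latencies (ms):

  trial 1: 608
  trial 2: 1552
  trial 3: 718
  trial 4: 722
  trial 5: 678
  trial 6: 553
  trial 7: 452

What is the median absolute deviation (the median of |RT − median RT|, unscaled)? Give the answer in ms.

Sorted: 452, 553, 608, 678, 718, 722, 1552 → median = 678
|x − 678|: 70, 874, 40, 44, 0, 125, 226
Sorted deviations: 0, 40, 44, 70, 125, 226, 874 → MAD = 70

70 ms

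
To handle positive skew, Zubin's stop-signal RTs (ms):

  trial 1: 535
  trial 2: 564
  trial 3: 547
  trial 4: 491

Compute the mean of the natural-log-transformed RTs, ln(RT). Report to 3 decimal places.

6.280

ln(RT): 6.2823, 6.3351, 6.3044, 6.1964
Σ ln(RT) = 25.1182
Mean = 25.1182/4 = 6.27955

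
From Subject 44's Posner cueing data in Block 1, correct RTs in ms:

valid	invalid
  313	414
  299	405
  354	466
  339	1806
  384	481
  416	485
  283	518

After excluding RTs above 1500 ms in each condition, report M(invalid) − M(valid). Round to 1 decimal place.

120.4 ms

invalid: exclude 1806
M(valid) = 2388/7 = 341.143
M(invalid) = 2769/6 = 461.500
Difference = 461.500 − 341.143 = 120.357 ms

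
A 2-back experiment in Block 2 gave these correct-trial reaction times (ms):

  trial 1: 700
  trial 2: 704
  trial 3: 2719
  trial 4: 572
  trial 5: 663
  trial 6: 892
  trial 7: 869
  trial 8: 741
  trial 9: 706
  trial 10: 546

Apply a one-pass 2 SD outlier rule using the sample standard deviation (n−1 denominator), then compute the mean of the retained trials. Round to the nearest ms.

710 ms

n = 10, ΣRT = 9112, M = 911.200
Σ(x−M)² = 3738933.60; s = √(3738933.60/9) = 644.544
Cutoffs: 911.200 ± 2·644.544 → [-377.9, 2200.3]
Outside: 2719 → excluded.
Retained (n=9): Σ = 6393, mean = 6393/9 = 710.333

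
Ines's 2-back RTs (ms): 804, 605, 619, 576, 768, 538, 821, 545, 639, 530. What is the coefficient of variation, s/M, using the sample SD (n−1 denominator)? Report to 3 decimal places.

n = 10, Σ = 6445, M = 644.5000
Σ(x−M)² = 113130.500; s = √(113130.500/9) = 112.1163
CV = 112.1163 / 644.5000 = 0.17396

0.174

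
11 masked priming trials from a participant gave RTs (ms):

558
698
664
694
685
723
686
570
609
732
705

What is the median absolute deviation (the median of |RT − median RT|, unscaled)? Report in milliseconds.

22 ms

Sorted: 558, 570, 609, 664, 685, 686, 694, 698, 705, 723, 732 → median = 686
|x − 686|: 128, 12, 22, 8, 1, 37, 0, 116, 77, 46, 19
Sorted deviations: 0, 1, 8, 12, 19, 22, 37, 46, 77, 116, 128 → MAD = 22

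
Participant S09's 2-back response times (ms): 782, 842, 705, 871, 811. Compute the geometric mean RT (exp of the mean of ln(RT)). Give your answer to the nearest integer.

800 ms

ln(RT): 6.6619, 6.7358, 6.5582, 6.7696, 6.6983
Mean ln(RT) = 33.4237/5 = 6.68475
Geometric mean = exp(6.68475) = 800.11 ms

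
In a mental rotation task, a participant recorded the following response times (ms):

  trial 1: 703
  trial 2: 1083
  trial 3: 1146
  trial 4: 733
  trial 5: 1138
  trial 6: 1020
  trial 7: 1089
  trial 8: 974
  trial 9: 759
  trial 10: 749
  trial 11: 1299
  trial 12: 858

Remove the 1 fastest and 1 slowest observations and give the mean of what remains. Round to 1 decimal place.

954.9 ms

Sorted: 703, 733, 749, 759, 858, 974, 1020, 1083, 1089, 1138, 1146, 1299
Drop lowest 1 (703) and highest 1 (1299)
Remaining (n=10): Σ = 9549, mean = 9549/10 = 954.900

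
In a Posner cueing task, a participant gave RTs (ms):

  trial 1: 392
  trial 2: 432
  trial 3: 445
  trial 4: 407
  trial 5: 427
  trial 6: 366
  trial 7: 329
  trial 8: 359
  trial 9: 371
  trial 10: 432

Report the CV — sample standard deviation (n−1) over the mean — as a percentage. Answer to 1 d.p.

n = 10, Σ = 3960, M = 396.0000
Σ(x−M)² = 13474.000; s = √(13474.000/9) = 38.6925
CV = 38.6925 / 396.0000 = 0.09771 = 9.771%

9.8%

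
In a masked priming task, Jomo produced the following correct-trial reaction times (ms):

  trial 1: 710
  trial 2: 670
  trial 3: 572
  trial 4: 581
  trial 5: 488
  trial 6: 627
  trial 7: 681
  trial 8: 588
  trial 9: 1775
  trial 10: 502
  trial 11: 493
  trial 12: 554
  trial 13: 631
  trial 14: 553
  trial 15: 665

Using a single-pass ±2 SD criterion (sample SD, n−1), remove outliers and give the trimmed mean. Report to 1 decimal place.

n = 15, ΣRT = 10090, M = 672.667
Σ(x−M)² = 1370105.33; s = √(1370105.33/14) = 312.833
Cutoffs: 672.667 ± 2·312.833 → [47.0, 1298.3]
Outside: 1775 → excluded.
Retained (n=14): Σ = 8315, mean = 8315/14 = 593.929

593.9 ms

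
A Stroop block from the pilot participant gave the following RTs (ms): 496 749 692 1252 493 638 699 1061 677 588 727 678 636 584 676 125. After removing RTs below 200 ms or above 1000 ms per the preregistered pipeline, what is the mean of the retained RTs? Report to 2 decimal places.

Excluded: 125, 1061, 1252
Retained (n=13): Σ = 8333
Mean = 8333/13 = 641.0000

641.00 ms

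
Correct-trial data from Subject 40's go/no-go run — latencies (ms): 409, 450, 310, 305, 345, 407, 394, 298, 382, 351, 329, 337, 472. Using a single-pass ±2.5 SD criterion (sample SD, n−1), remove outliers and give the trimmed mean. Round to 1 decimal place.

368.4 ms

n = 13, ΣRT = 4789, M = 368.385
Σ(x−M)² = 37145.08; s = √(37145.08/12) = 55.637
Cutoffs: 368.385 ± 2.5·55.637 → [229.3, 507.5]
No RTs fall outside the cutoffs; all 13 retained. Mean = 4789/13 = 368.385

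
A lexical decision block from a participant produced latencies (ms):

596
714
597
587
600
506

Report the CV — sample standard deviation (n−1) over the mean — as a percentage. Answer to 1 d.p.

n = 6, Σ = 3600, M = 600.0000
Σ(x−M)² = 22026.000; s = √(22026.000/5) = 66.3717
CV = 66.3717 / 600.0000 = 0.11062 = 11.062%

11.1%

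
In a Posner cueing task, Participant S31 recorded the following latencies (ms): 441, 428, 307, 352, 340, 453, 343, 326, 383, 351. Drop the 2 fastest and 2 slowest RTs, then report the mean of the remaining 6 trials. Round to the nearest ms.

Sorted: 307, 326, 340, 343, 351, 352, 383, 428, 441, 453
Drop lowest 2 (307, 326) and highest 2 (441, 453)
Remaining (n=6): Σ = 2197, mean = 2197/6 = 366.167

366 ms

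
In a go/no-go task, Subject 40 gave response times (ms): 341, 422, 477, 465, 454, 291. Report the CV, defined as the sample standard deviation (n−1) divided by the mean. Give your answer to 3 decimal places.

n = 6, Σ = 2450, M = 408.3333
Σ(x−M)² = 28499.333; s = √(28499.333/5) = 75.4975
CV = 75.4975 / 408.3333 = 0.18489

0.185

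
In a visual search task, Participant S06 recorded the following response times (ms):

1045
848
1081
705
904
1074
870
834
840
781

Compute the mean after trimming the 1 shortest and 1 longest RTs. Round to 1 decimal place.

Sorted: 705, 781, 834, 840, 848, 870, 904, 1045, 1074, 1081
Drop lowest 1 (705) and highest 1 (1081)
Remaining (n=8): Σ = 7196, mean = 7196/8 = 899.500

899.5 ms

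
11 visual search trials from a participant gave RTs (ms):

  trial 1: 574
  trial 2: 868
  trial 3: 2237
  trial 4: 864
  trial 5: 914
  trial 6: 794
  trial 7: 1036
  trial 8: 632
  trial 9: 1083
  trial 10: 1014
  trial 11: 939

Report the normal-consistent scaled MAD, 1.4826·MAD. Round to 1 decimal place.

177.9 ms

Sorted: 574, 632, 794, 864, 868, 914, 939, 1014, 1036, 1083, 2237 → median = 914
|x − 914| sorted: 0, 25, 46, 50, 100, 120, 122, 169, 282, 340, 1323 → MAD = 120
Robust SD ≈ 1.4826 × 120 = 177.912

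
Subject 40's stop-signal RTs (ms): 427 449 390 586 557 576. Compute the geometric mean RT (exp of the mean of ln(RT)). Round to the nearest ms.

491 ms

ln(RT): 6.0568, 6.1070, 5.9661, 6.3733, 6.3226, 6.3561
Mean ln(RT) = 37.1819/6 = 6.19699
Geometric mean = exp(6.19699) = 491.27 ms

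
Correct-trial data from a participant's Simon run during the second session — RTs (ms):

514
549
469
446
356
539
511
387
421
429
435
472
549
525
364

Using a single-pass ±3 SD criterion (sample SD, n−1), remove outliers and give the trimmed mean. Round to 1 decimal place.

464.4 ms

n = 15, ΣRT = 6966, M = 464.400
Σ(x−M)² = 60423.60; s = √(60423.60/14) = 65.696
Cutoffs: 464.400 ± 3·65.696 → [267.3, 661.5]
No RTs fall outside the cutoffs; all 15 retained. Mean = 6966/15 = 464.400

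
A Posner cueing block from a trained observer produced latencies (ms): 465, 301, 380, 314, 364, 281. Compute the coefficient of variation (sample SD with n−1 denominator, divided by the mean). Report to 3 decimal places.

n = 6, Σ = 2105, M = 350.8333
Σ(x−M)² = 22774.833; s = √(22774.833/5) = 67.4905
CV = 67.4905 / 350.8333 = 0.19237

0.192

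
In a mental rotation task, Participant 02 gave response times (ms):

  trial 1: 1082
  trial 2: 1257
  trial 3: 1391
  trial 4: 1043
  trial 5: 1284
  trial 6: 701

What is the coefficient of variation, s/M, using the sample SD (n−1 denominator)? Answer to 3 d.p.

n = 6, Σ = 6758, M = 1126.3333
Σ(x−M)² = 301799.333; s = √(301799.333/5) = 245.6825
CV = 245.6825 / 1126.3333 = 0.21813

0.218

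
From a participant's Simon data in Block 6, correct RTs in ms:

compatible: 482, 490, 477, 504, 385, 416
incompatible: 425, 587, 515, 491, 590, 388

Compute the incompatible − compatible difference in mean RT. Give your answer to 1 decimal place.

40.3 ms

M(compatible) = 2754/6 = 459.000
M(incompatible) = 2996/6 = 499.333
Difference = 499.333 − 459.000 = 40.333 ms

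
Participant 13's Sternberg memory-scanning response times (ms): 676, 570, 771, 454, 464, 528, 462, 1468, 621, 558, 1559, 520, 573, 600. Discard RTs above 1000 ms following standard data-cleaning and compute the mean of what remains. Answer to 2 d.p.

566.42 ms

Excluded: 1468, 1559
Retained (n=12): Σ = 6797
Mean = 6797/12 = 566.4167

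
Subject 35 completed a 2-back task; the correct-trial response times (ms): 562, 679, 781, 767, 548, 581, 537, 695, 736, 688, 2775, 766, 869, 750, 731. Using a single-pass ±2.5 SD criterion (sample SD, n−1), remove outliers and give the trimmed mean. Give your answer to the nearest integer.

692 ms

n = 15, ΣRT = 12465, M = 831.000
Σ(x−M)² = 4180422.00; s = √(4180422.00/14) = 546.444
Cutoffs: 831.000 ± 2.5·546.444 → [-535.1, 2197.1]
Outside: 2775 → excluded.
Retained (n=14): Σ = 9690, mean = 9690/14 = 692.143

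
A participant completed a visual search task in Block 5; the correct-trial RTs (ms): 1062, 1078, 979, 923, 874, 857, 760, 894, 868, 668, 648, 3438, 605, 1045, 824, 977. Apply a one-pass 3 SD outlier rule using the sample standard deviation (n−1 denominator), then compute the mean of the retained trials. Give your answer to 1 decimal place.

n = 16, ΣRT = 16500, M = 1031.250
Σ(x−M)² = 6490785.00; s = √(6490785.00/15) = 657.814
Cutoffs: 1031.250 ± 3·657.814 → [-942.2, 3004.7]
Outside: 3438 → excluded.
Retained (n=15): Σ = 13062, mean = 13062/15 = 870.800

870.8 ms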